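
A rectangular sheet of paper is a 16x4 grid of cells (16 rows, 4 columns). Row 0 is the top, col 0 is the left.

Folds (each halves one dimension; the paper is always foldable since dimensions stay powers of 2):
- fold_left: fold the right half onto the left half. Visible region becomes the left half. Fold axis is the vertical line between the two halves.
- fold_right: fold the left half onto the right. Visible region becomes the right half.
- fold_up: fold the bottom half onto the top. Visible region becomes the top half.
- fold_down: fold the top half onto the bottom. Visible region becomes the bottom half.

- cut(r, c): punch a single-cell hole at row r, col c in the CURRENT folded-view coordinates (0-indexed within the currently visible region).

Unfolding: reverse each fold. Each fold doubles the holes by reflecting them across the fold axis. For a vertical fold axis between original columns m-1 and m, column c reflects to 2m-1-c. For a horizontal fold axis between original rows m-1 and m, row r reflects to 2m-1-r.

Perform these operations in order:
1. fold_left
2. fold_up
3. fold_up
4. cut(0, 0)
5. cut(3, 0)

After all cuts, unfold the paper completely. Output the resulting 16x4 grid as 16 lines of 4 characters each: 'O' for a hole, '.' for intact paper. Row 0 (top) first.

Answer: O..O
....
....
O..O
O..O
....
....
O..O
O..O
....
....
O..O
O..O
....
....
O..O

Derivation:
Op 1 fold_left: fold axis v@2; visible region now rows[0,16) x cols[0,2) = 16x2
Op 2 fold_up: fold axis h@8; visible region now rows[0,8) x cols[0,2) = 8x2
Op 3 fold_up: fold axis h@4; visible region now rows[0,4) x cols[0,2) = 4x2
Op 4 cut(0, 0): punch at orig (0,0); cuts so far [(0, 0)]; region rows[0,4) x cols[0,2) = 4x2
Op 5 cut(3, 0): punch at orig (3,0); cuts so far [(0, 0), (3, 0)]; region rows[0,4) x cols[0,2) = 4x2
Unfold 1 (reflect across h@4): 4 holes -> [(0, 0), (3, 0), (4, 0), (7, 0)]
Unfold 2 (reflect across h@8): 8 holes -> [(0, 0), (3, 0), (4, 0), (7, 0), (8, 0), (11, 0), (12, 0), (15, 0)]
Unfold 3 (reflect across v@2): 16 holes -> [(0, 0), (0, 3), (3, 0), (3, 3), (4, 0), (4, 3), (7, 0), (7, 3), (8, 0), (8, 3), (11, 0), (11, 3), (12, 0), (12, 3), (15, 0), (15, 3)]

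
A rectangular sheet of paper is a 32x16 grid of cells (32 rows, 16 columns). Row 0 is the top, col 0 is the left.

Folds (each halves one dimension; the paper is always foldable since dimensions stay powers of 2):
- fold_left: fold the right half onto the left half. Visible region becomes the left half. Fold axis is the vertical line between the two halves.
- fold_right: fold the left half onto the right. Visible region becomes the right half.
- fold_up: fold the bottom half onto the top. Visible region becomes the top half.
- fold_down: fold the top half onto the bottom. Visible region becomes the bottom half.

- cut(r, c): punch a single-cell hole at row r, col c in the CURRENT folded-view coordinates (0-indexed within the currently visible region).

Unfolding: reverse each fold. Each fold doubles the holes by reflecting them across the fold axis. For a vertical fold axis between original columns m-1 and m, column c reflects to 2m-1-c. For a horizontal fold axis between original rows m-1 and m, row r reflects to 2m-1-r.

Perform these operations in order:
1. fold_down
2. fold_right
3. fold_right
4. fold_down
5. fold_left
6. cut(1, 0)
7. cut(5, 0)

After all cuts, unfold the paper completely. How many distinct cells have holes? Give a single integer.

Answer: 64

Derivation:
Op 1 fold_down: fold axis h@16; visible region now rows[16,32) x cols[0,16) = 16x16
Op 2 fold_right: fold axis v@8; visible region now rows[16,32) x cols[8,16) = 16x8
Op 3 fold_right: fold axis v@12; visible region now rows[16,32) x cols[12,16) = 16x4
Op 4 fold_down: fold axis h@24; visible region now rows[24,32) x cols[12,16) = 8x4
Op 5 fold_left: fold axis v@14; visible region now rows[24,32) x cols[12,14) = 8x2
Op 6 cut(1, 0): punch at orig (25,12); cuts so far [(25, 12)]; region rows[24,32) x cols[12,14) = 8x2
Op 7 cut(5, 0): punch at orig (29,12); cuts so far [(25, 12), (29, 12)]; region rows[24,32) x cols[12,14) = 8x2
Unfold 1 (reflect across v@14): 4 holes -> [(25, 12), (25, 15), (29, 12), (29, 15)]
Unfold 2 (reflect across h@24): 8 holes -> [(18, 12), (18, 15), (22, 12), (22, 15), (25, 12), (25, 15), (29, 12), (29, 15)]
Unfold 3 (reflect across v@12): 16 holes -> [(18, 8), (18, 11), (18, 12), (18, 15), (22, 8), (22, 11), (22, 12), (22, 15), (25, 8), (25, 11), (25, 12), (25, 15), (29, 8), (29, 11), (29, 12), (29, 15)]
Unfold 4 (reflect across v@8): 32 holes -> [(18, 0), (18, 3), (18, 4), (18, 7), (18, 8), (18, 11), (18, 12), (18, 15), (22, 0), (22, 3), (22, 4), (22, 7), (22, 8), (22, 11), (22, 12), (22, 15), (25, 0), (25, 3), (25, 4), (25, 7), (25, 8), (25, 11), (25, 12), (25, 15), (29, 0), (29, 3), (29, 4), (29, 7), (29, 8), (29, 11), (29, 12), (29, 15)]
Unfold 5 (reflect across h@16): 64 holes -> [(2, 0), (2, 3), (2, 4), (2, 7), (2, 8), (2, 11), (2, 12), (2, 15), (6, 0), (6, 3), (6, 4), (6, 7), (6, 8), (6, 11), (6, 12), (6, 15), (9, 0), (9, 3), (9, 4), (9, 7), (9, 8), (9, 11), (9, 12), (9, 15), (13, 0), (13, 3), (13, 4), (13, 7), (13, 8), (13, 11), (13, 12), (13, 15), (18, 0), (18, 3), (18, 4), (18, 7), (18, 8), (18, 11), (18, 12), (18, 15), (22, 0), (22, 3), (22, 4), (22, 7), (22, 8), (22, 11), (22, 12), (22, 15), (25, 0), (25, 3), (25, 4), (25, 7), (25, 8), (25, 11), (25, 12), (25, 15), (29, 0), (29, 3), (29, 4), (29, 7), (29, 8), (29, 11), (29, 12), (29, 15)]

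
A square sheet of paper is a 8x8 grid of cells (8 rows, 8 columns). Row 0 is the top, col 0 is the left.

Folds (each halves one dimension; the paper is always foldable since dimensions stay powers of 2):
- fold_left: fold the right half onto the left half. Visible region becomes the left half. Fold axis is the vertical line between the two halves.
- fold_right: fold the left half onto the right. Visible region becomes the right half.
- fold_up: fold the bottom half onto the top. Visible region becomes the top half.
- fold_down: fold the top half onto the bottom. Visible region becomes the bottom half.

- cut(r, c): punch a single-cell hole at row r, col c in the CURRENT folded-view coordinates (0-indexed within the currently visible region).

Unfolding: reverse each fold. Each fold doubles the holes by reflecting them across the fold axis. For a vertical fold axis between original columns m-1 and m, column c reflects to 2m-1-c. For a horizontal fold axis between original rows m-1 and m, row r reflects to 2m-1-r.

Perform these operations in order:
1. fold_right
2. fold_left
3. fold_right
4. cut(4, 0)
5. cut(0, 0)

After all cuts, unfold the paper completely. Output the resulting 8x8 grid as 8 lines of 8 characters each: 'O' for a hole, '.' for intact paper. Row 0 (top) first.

Op 1 fold_right: fold axis v@4; visible region now rows[0,8) x cols[4,8) = 8x4
Op 2 fold_left: fold axis v@6; visible region now rows[0,8) x cols[4,6) = 8x2
Op 3 fold_right: fold axis v@5; visible region now rows[0,8) x cols[5,6) = 8x1
Op 4 cut(4, 0): punch at orig (4,5); cuts so far [(4, 5)]; region rows[0,8) x cols[5,6) = 8x1
Op 5 cut(0, 0): punch at orig (0,5); cuts so far [(0, 5), (4, 5)]; region rows[0,8) x cols[5,6) = 8x1
Unfold 1 (reflect across v@5): 4 holes -> [(0, 4), (0, 5), (4, 4), (4, 5)]
Unfold 2 (reflect across v@6): 8 holes -> [(0, 4), (0, 5), (0, 6), (0, 7), (4, 4), (4, 5), (4, 6), (4, 7)]
Unfold 3 (reflect across v@4): 16 holes -> [(0, 0), (0, 1), (0, 2), (0, 3), (0, 4), (0, 5), (0, 6), (0, 7), (4, 0), (4, 1), (4, 2), (4, 3), (4, 4), (4, 5), (4, 6), (4, 7)]

Answer: OOOOOOOO
........
........
........
OOOOOOOO
........
........
........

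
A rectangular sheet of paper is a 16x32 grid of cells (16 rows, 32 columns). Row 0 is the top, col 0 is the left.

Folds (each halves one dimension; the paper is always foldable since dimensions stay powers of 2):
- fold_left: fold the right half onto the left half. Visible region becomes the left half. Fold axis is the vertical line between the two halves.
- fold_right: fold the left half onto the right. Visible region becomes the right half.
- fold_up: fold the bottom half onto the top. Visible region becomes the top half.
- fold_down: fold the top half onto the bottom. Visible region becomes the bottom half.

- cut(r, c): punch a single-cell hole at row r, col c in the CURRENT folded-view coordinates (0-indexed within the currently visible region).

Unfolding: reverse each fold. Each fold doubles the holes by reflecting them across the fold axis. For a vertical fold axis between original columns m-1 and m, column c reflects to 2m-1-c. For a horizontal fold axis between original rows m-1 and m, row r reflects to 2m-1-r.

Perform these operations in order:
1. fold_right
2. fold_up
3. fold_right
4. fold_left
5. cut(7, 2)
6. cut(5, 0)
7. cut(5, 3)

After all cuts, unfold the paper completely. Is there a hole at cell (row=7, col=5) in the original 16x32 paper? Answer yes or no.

Op 1 fold_right: fold axis v@16; visible region now rows[0,16) x cols[16,32) = 16x16
Op 2 fold_up: fold axis h@8; visible region now rows[0,8) x cols[16,32) = 8x16
Op 3 fold_right: fold axis v@24; visible region now rows[0,8) x cols[24,32) = 8x8
Op 4 fold_left: fold axis v@28; visible region now rows[0,8) x cols[24,28) = 8x4
Op 5 cut(7, 2): punch at orig (7,26); cuts so far [(7, 26)]; region rows[0,8) x cols[24,28) = 8x4
Op 6 cut(5, 0): punch at orig (5,24); cuts so far [(5, 24), (7, 26)]; region rows[0,8) x cols[24,28) = 8x4
Op 7 cut(5, 3): punch at orig (5,27); cuts so far [(5, 24), (5, 27), (7, 26)]; region rows[0,8) x cols[24,28) = 8x4
Unfold 1 (reflect across v@28): 6 holes -> [(5, 24), (5, 27), (5, 28), (5, 31), (7, 26), (7, 29)]
Unfold 2 (reflect across v@24): 12 holes -> [(5, 16), (5, 19), (5, 20), (5, 23), (5, 24), (5, 27), (5, 28), (5, 31), (7, 18), (7, 21), (7, 26), (7, 29)]
Unfold 3 (reflect across h@8): 24 holes -> [(5, 16), (5, 19), (5, 20), (5, 23), (5, 24), (5, 27), (5, 28), (5, 31), (7, 18), (7, 21), (7, 26), (7, 29), (8, 18), (8, 21), (8, 26), (8, 29), (10, 16), (10, 19), (10, 20), (10, 23), (10, 24), (10, 27), (10, 28), (10, 31)]
Unfold 4 (reflect across v@16): 48 holes -> [(5, 0), (5, 3), (5, 4), (5, 7), (5, 8), (5, 11), (5, 12), (5, 15), (5, 16), (5, 19), (5, 20), (5, 23), (5, 24), (5, 27), (5, 28), (5, 31), (7, 2), (7, 5), (7, 10), (7, 13), (7, 18), (7, 21), (7, 26), (7, 29), (8, 2), (8, 5), (8, 10), (8, 13), (8, 18), (8, 21), (8, 26), (8, 29), (10, 0), (10, 3), (10, 4), (10, 7), (10, 8), (10, 11), (10, 12), (10, 15), (10, 16), (10, 19), (10, 20), (10, 23), (10, 24), (10, 27), (10, 28), (10, 31)]
Holes: [(5, 0), (5, 3), (5, 4), (5, 7), (5, 8), (5, 11), (5, 12), (5, 15), (5, 16), (5, 19), (5, 20), (5, 23), (5, 24), (5, 27), (5, 28), (5, 31), (7, 2), (7, 5), (7, 10), (7, 13), (7, 18), (7, 21), (7, 26), (7, 29), (8, 2), (8, 5), (8, 10), (8, 13), (8, 18), (8, 21), (8, 26), (8, 29), (10, 0), (10, 3), (10, 4), (10, 7), (10, 8), (10, 11), (10, 12), (10, 15), (10, 16), (10, 19), (10, 20), (10, 23), (10, 24), (10, 27), (10, 28), (10, 31)]

Answer: yes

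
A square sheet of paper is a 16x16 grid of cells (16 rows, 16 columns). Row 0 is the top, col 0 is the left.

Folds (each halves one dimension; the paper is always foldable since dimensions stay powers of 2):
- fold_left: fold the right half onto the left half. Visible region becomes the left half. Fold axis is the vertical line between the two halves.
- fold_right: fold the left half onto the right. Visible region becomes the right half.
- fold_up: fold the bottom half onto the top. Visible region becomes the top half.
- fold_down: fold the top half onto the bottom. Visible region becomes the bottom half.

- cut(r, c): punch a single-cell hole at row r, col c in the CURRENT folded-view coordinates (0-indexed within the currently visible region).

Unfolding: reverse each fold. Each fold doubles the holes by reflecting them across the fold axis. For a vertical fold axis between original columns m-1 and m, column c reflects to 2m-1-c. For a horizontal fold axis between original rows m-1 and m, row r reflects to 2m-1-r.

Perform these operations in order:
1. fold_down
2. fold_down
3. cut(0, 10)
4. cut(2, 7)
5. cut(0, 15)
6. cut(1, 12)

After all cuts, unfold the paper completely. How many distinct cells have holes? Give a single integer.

Op 1 fold_down: fold axis h@8; visible region now rows[8,16) x cols[0,16) = 8x16
Op 2 fold_down: fold axis h@12; visible region now rows[12,16) x cols[0,16) = 4x16
Op 3 cut(0, 10): punch at orig (12,10); cuts so far [(12, 10)]; region rows[12,16) x cols[0,16) = 4x16
Op 4 cut(2, 7): punch at orig (14,7); cuts so far [(12, 10), (14, 7)]; region rows[12,16) x cols[0,16) = 4x16
Op 5 cut(0, 15): punch at orig (12,15); cuts so far [(12, 10), (12, 15), (14, 7)]; region rows[12,16) x cols[0,16) = 4x16
Op 6 cut(1, 12): punch at orig (13,12); cuts so far [(12, 10), (12, 15), (13, 12), (14, 7)]; region rows[12,16) x cols[0,16) = 4x16
Unfold 1 (reflect across h@12): 8 holes -> [(9, 7), (10, 12), (11, 10), (11, 15), (12, 10), (12, 15), (13, 12), (14, 7)]
Unfold 2 (reflect across h@8): 16 holes -> [(1, 7), (2, 12), (3, 10), (3, 15), (4, 10), (4, 15), (5, 12), (6, 7), (9, 7), (10, 12), (11, 10), (11, 15), (12, 10), (12, 15), (13, 12), (14, 7)]

Answer: 16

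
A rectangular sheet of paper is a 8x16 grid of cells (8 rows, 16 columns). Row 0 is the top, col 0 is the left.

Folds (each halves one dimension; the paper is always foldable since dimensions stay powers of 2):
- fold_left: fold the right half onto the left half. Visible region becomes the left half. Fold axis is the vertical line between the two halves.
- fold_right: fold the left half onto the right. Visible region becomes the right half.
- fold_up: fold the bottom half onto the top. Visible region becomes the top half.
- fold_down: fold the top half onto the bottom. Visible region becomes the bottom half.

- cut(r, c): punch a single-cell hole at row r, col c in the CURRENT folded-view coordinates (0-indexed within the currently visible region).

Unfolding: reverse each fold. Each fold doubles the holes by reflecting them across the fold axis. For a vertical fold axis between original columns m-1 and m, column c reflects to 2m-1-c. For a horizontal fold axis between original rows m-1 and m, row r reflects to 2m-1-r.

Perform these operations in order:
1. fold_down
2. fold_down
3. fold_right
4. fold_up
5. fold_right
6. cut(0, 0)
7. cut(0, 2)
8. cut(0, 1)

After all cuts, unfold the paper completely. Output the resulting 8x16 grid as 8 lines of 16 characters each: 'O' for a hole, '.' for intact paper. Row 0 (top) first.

Answer: .OOOOOO..OOOOOO.
.OOOOOO..OOOOOO.
.OOOOOO..OOOOOO.
.OOOOOO..OOOOOO.
.OOOOOO..OOOOOO.
.OOOOOO..OOOOOO.
.OOOOOO..OOOOOO.
.OOOOOO..OOOOOO.

Derivation:
Op 1 fold_down: fold axis h@4; visible region now rows[4,8) x cols[0,16) = 4x16
Op 2 fold_down: fold axis h@6; visible region now rows[6,8) x cols[0,16) = 2x16
Op 3 fold_right: fold axis v@8; visible region now rows[6,8) x cols[8,16) = 2x8
Op 4 fold_up: fold axis h@7; visible region now rows[6,7) x cols[8,16) = 1x8
Op 5 fold_right: fold axis v@12; visible region now rows[6,7) x cols[12,16) = 1x4
Op 6 cut(0, 0): punch at orig (6,12); cuts so far [(6, 12)]; region rows[6,7) x cols[12,16) = 1x4
Op 7 cut(0, 2): punch at orig (6,14); cuts so far [(6, 12), (6, 14)]; region rows[6,7) x cols[12,16) = 1x4
Op 8 cut(0, 1): punch at orig (6,13); cuts so far [(6, 12), (6, 13), (6, 14)]; region rows[6,7) x cols[12,16) = 1x4
Unfold 1 (reflect across v@12): 6 holes -> [(6, 9), (6, 10), (6, 11), (6, 12), (6, 13), (6, 14)]
Unfold 2 (reflect across h@7): 12 holes -> [(6, 9), (6, 10), (6, 11), (6, 12), (6, 13), (6, 14), (7, 9), (7, 10), (7, 11), (7, 12), (7, 13), (7, 14)]
Unfold 3 (reflect across v@8): 24 holes -> [(6, 1), (6, 2), (6, 3), (6, 4), (6, 5), (6, 6), (6, 9), (6, 10), (6, 11), (6, 12), (6, 13), (6, 14), (7, 1), (7, 2), (7, 3), (7, 4), (7, 5), (7, 6), (7, 9), (7, 10), (7, 11), (7, 12), (7, 13), (7, 14)]
Unfold 4 (reflect across h@6): 48 holes -> [(4, 1), (4, 2), (4, 3), (4, 4), (4, 5), (4, 6), (4, 9), (4, 10), (4, 11), (4, 12), (4, 13), (4, 14), (5, 1), (5, 2), (5, 3), (5, 4), (5, 5), (5, 6), (5, 9), (5, 10), (5, 11), (5, 12), (5, 13), (5, 14), (6, 1), (6, 2), (6, 3), (6, 4), (6, 5), (6, 6), (6, 9), (6, 10), (6, 11), (6, 12), (6, 13), (6, 14), (7, 1), (7, 2), (7, 3), (7, 4), (7, 5), (7, 6), (7, 9), (7, 10), (7, 11), (7, 12), (7, 13), (7, 14)]
Unfold 5 (reflect across h@4): 96 holes -> [(0, 1), (0, 2), (0, 3), (0, 4), (0, 5), (0, 6), (0, 9), (0, 10), (0, 11), (0, 12), (0, 13), (0, 14), (1, 1), (1, 2), (1, 3), (1, 4), (1, 5), (1, 6), (1, 9), (1, 10), (1, 11), (1, 12), (1, 13), (1, 14), (2, 1), (2, 2), (2, 3), (2, 4), (2, 5), (2, 6), (2, 9), (2, 10), (2, 11), (2, 12), (2, 13), (2, 14), (3, 1), (3, 2), (3, 3), (3, 4), (3, 5), (3, 6), (3, 9), (3, 10), (3, 11), (3, 12), (3, 13), (3, 14), (4, 1), (4, 2), (4, 3), (4, 4), (4, 5), (4, 6), (4, 9), (4, 10), (4, 11), (4, 12), (4, 13), (4, 14), (5, 1), (5, 2), (5, 3), (5, 4), (5, 5), (5, 6), (5, 9), (5, 10), (5, 11), (5, 12), (5, 13), (5, 14), (6, 1), (6, 2), (6, 3), (6, 4), (6, 5), (6, 6), (6, 9), (6, 10), (6, 11), (6, 12), (6, 13), (6, 14), (7, 1), (7, 2), (7, 3), (7, 4), (7, 5), (7, 6), (7, 9), (7, 10), (7, 11), (7, 12), (7, 13), (7, 14)]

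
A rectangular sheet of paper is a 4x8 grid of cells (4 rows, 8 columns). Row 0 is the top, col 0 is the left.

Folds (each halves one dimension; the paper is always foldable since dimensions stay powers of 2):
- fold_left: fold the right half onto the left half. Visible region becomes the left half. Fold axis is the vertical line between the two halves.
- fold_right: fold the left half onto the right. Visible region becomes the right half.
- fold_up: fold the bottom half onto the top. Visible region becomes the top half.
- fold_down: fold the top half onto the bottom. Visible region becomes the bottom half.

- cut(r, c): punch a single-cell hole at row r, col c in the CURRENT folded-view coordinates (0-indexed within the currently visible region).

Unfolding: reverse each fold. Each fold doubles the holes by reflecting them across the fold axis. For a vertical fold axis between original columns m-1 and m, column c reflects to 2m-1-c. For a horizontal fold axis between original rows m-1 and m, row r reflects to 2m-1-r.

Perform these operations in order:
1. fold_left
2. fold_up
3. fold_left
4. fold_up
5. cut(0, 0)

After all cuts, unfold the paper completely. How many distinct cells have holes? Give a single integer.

Op 1 fold_left: fold axis v@4; visible region now rows[0,4) x cols[0,4) = 4x4
Op 2 fold_up: fold axis h@2; visible region now rows[0,2) x cols[0,4) = 2x4
Op 3 fold_left: fold axis v@2; visible region now rows[0,2) x cols[0,2) = 2x2
Op 4 fold_up: fold axis h@1; visible region now rows[0,1) x cols[0,2) = 1x2
Op 5 cut(0, 0): punch at orig (0,0); cuts so far [(0, 0)]; region rows[0,1) x cols[0,2) = 1x2
Unfold 1 (reflect across h@1): 2 holes -> [(0, 0), (1, 0)]
Unfold 2 (reflect across v@2): 4 holes -> [(0, 0), (0, 3), (1, 0), (1, 3)]
Unfold 3 (reflect across h@2): 8 holes -> [(0, 0), (0, 3), (1, 0), (1, 3), (2, 0), (2, 3), (3, 0), (3, 3)]
Unfold 4 (reflect across v@4): 16 holes -> [(0, 0), (0, 3), (0, 4), (0, 7), (1, 0), (1, 3), (1, 4), (1, 7), (2, 0), (2, 3), (2, 4), (2, 7), (3, 0), (3, 3), (3, 4), (3, 7)]

Answer: 16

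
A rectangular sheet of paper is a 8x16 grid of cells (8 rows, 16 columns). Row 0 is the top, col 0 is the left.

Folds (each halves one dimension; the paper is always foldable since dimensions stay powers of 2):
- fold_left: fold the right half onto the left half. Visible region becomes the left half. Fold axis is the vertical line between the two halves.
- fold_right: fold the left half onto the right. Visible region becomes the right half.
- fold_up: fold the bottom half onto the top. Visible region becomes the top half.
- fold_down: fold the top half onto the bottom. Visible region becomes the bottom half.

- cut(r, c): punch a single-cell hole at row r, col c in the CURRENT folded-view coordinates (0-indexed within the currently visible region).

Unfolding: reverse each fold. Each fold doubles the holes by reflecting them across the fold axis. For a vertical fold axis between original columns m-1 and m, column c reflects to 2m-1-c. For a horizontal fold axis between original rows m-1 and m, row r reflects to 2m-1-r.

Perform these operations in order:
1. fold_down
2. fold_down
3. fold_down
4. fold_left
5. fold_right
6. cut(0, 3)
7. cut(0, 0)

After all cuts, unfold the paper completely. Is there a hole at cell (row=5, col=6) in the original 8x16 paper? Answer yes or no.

Answer: no

Derivation:
Op 1 fold_down: fold axis h@4; visible region now rows[4,8) x cols[0,16) = 4x16
Op 2 fold_down: fold axis h@6; visible region now rows[6,8) x cols[0,16) = 2x16
Op 3 fold_down: fold axis h@7; visible region now rows[7,8) x cols[0,16) = 1x16
Op 4 fold_left: fold axis v@8; visible region now rows[7,8) x cols[0,8) = 1x8
Op 5 fold_right: fold axis v@4; visible region now rows[7,8) x cols[4,8) = 1x4
Op 6 cut(0, 3): punch at orig (7,7); cuts so far [(7, 7)]; region rows[7,8) x cols[4,8) = 1x4
Op 7 cut(0, 0): punch at orig (7,4); cuts so far [(7, 4), (7, 7)]; region rows[7,8) x cols[4,8) = 1x4
Unfold 1 (reflect across v@4): 4 holes -> [(7, 0), (7, 3), (7, 4), (7, 7)]
Unfold 2 (reflect across v@8): 8 holes -> [(7, 0), (7, 3), (7, 4), (7, 7), (7, 8), (7, 11), (7, 12), (7, 15)]
Unfold 3 (reflect across h@7): 16 holes -> [(6, 0), (6, 3), (6, 4), (6, 7), (6, 8), (6, 11), (6, 12), (6, 15), (7, 0), (7, 3), (7, 4), (7, 7), (7, 8), (7, 11), (7, 12), (7, 15)]
Unfold 4 (reflect across h@6): 32 holes -> [(4, 0), (4, 3), (4, 4), (4, 7), (4, 8), (4, 11), (4, 12), (4, 15), (5, 0), (5, 3), (5, 4), (5, 7), (5, 8), (5, 11), (5, 12), (5, 15), (6, 0), (6, 3), (6, 4), (6, 7), (6, 8), (6, 11), (6, 12), (6, 15), (7, 0), (7, 3), (7, 4), (7, 7), (7, 8), (7, 11), (7, 12), (7, 15)]
Unfold 5 (reflect across h@4): 64 holes -> [(0, 0), (0, 3), (0, 4), (0, 7), (0, 8), (0, 11), (0, 12), (0, 15), (1, 0), (1, 3), (1, 4), (1, 7), (1, 8), (1, 11), (1, 12), (1, 15), (2, 0), (2, 3), (2, 4), (2, 7), (2, 8), (2, 11), (2, 12), (2, 15), (3, 0), (3, 3), (3, 4), (3, 7), (3, 8), (3, 11), (3, 12), (3, 15), (4, 0), (4, 3), (4, 4), (4, 7), (4, 8), (4, 11), (4, 12), (4, 15), (5, 0), (5, 3), (5, 4), (5, 7), (5, 8), (5, 11), (5, 12), (5, 15), (6, 0), (6, 3), (6, 4), (6, 7), (6, 8), (6, 11), (6, 12), (6, 15), (7, 0), (7, 3), (7, 4), (7, 7), (7, 8), (7, 11), (7, 12), (7, 15)]
Holes: [(0, 0), (0, 3), (0, 4), (0, 7), (0, 8), (0, 11), (0, 12), (0, 15), (1, 0), (1, 3), (1, 4), (1, 7), (1, 8), (1, 11), (1, 12), (1, 15), (2, 0), (2, 3), (2, 4), (2, 7), (2, 8), (2, 11), (2, 12), (2, 15), (3, 0), (3, 3), (3, 4), (3, 7), (3, 8), (3, 11), (3, 12), (3, 15), (4, 0), (4, 3), (4, 4), (4, 7), (4, 8), (4, 11), (4, 12), (4, 15), (5, 0), (5, 3), (5, 4), (5, 7), (5, 8), (5, 11), (5, 12), (5, 15), (6, 0), (6, 3), (6, 4), (6, 7), (6, 8), (6, 11), (6, 12), (6, 15), (7, 0), (7, 3), (7, 4), (7, 7), (7, 8), (7, 11), (7, 12), (7, 15)]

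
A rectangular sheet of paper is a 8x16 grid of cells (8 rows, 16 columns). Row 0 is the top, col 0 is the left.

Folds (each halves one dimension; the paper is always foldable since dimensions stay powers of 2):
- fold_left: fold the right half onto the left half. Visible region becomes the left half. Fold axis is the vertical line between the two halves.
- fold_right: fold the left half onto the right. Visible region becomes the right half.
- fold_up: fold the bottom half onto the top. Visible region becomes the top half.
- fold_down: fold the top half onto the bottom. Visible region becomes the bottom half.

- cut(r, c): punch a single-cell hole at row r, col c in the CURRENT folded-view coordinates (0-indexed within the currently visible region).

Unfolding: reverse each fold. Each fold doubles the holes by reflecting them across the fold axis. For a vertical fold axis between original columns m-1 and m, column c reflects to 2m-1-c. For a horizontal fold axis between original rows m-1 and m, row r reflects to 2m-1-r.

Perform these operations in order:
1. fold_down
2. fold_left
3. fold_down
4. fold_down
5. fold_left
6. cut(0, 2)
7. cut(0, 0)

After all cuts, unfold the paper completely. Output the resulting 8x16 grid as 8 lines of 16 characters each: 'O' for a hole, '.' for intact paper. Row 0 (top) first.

Answer: O.O..O.OO.O..O.O
O.O..O.OO.O..O.O
O.O..O.OO.O..O.O
O.O..O.OO.O..O.O
O.O..O.OO.O..O.O
O.O..O.OO.O..O.O
O.O..O.OO.O..O.O
O.O..O.OO.O..O.O

Derivation:
Op 1 fold_down: fold axis h@4; visible region now rows[4,8) x cols[0,16) = 4x16
Op 2 fold_left: fold axis v@8; visible region now rows[4,8) x cols[0,8) = 4x8
Op 3 fold_down: fold axis h@6; visible region now rows[6,8) x cols[0,8) = 2x8
Op 4 fold_down: fold axis h@7; visible region now rows[7,8) x cols[0,8) = 1x8
Op 5 fold_left: fold axis v@4; visible region now rows[7,8) x cols[0,4) = 1x4
Op 6 cut(0, 2): punch at orig (7,2); cuts so far [(7, 2)]; region rows[7,8) x cols[0,4) = 1x4
Op 7 cut(0, 0): punch at orig (7,0); cuts so far [(7, 0), (7, 2)]; region rows[7,8) x cols[0,4) = 1x4
Unfold 1 (reflect across v@4): 4 holes -> [(7, 0), (7, 2), (7, 5), (7, 7)]
Unfold 2 (reflect across h@7): 8 holes -> [(6, 0), (6, 2), (6, 5), (6, 7), (7, 0), (7, 2), (7, 5), (7, 7)]
Unfold 3 (reflect across h@6): 16 holes -> [(4, 0), (4, 2), (4, 5), (4, 7), (5, 0), (5, 2), (5, 5), (5, 7), (6, 0), (6, 2), (6, 5), (6, 7), (7, 0), (7, 2), (7, 5), (7, 7)]
Unfold 4 (reflect across v@8): 32 holes -> [(4, 0), (4, 2), (4, 5), (4, 7), (4, 8), (4, 10), (4, 13), (4, 15), (5, 0), (5, 2), (5, 5), (5, 7), (5, 8), (5, 10), (5, 13), (5, 15), (6, 0), (6, 2), (6, 5), (6, 7), (6, 8), (6, 10), (6, 13), (6, 15), (7, 0), (7, 2), (7, 5), (7, 7), (7, 8), (7, 10), (7, 13), (7, 15)]
Unfold 5 (reflect across h@4): 64 holes -> [(0, 0), (0, 2), (0, 5), (0, 7), (0, 8), (0, 10), (0, 13), (0, 15), (1, 0), (1, 2), (1, 5), (1, 7), (1, 8), (1, 10), (1, 13), (1, 15), (2, 0), (2, 2), (2, 5), (2, 7), (2, 8), (2, 10), (2, 13), (2, 15), (3, 0), (3, 2), (3, 5), (3, 7), (3, 8), (3, 10), (3, 13), (3, 15), (4, 0), (4, 2), (4, 5), (4, 7), (4, 8), (4, 10), (4, 13), (4, 15), (5, 0), (5, 2), (5, 5), (5, 7), (5, 8), (5, 10), (5, 13), (5, 15), (6, 0), (6, 2), (6, 5), (6, 7), (6, 8), (6, 10), (6, 13), (6, 15), (7, 0), (7, 2), (7, 5), (7, 7), (7, 8), (7, 10), (7, 13), (7, 15)]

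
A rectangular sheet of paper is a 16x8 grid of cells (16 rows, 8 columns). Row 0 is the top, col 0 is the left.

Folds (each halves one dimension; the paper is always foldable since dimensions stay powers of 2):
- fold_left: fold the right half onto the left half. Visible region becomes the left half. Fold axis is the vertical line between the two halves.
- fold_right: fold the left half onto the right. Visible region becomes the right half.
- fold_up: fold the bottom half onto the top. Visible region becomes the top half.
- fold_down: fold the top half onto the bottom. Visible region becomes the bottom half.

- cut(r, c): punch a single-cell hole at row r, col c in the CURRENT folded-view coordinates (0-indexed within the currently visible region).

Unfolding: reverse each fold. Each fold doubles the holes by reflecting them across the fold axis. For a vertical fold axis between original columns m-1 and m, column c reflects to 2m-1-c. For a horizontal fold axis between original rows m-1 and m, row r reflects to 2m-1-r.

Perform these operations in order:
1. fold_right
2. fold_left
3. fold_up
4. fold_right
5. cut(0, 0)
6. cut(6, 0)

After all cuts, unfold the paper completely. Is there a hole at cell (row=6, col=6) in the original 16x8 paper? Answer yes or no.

Answer: yes

Derivation:
Op 1 fold_right: fold axis v@4; visible region now rows[0,16) x cols[4,8) = 16x4
Op 2 fold_left: fold axis v@6; visible region now rows[0,16) x cols[4,6) = 16x2
Op 3 fold_up: fold axis h@8; visible region now rows[0,8) x cols[4,6) = 8x2
Op 4 fold_right: fold axis v@5; visible region now rows[0,8) x cols[5,6) = 8x1
Op 5 cut(0, 0): punch at orig (0,5); cuts so far [(0, 5)]; region rows[0,8) x cols[5,6) = 8x1
Op 6 cut(6, 0): punch at orig (6,5); cuts so far [(0, 5), (6, 5)]; region rows[0,8) x cols[5,6) = 8x1
Unfold 1 (reflect across v@5): 4 holes -> [(0, 4), (0, 5), (6, 4), (6, 5)]
Unfold 2 (reflect across h@8): 8 holes -> [(0, 4), (0, 5), (6, 4), (6, 5), (9, 4), (9, 5), (15, 4), (15, 5)]
Unfold 3 (reflect across v@6): 16 holes -> [(0, 4), (0, 5), (0, 6), (0, 7), (6, 4), (6, 5), (6, 6), (6, 7), (9, 4), (9, 5), (9, 6), (9, 7), (15, 4), (15, 5), (15, 6), (15, 7)]
Unfold 4 (reflect across v@4): 32 holes -> [(0, 0), (0, 1), (0, 2), (0, 3), (0, 4), (0, 5), (0, 6), (0, 7), (6, 0), (6, 1), (6, 2), (6, 3), (6, 4), (6, 5), (6, 6), (6, 7), (9, 0), (9, 1), (9, 2), (9, 3), (9, 4), (9, 5), (9, 6), (9, 7), (15, 0), (15, 1), (15, 2), (15, 3), (15, 4), (15, 5), (15, 6), (15, 7)]
Holes: [(0, 0), (0, 1), (0, 2), (0, 3), (0, 4), (0, 5), (0, 6), (0, 7), (6, 0), (6, 1), (6, 2), (6, 3), (6, 4), (6, 5), (6, 6), (6, 7), (9, 0), (9, 1), (9, 2), (9, 3), (9, 4), (9, 5), (9, 6), (9, 7), (15, 0), (15, 1), (15, 2), (15, 3), (15, 4), (15, 5), (15, 6), (15, 7)]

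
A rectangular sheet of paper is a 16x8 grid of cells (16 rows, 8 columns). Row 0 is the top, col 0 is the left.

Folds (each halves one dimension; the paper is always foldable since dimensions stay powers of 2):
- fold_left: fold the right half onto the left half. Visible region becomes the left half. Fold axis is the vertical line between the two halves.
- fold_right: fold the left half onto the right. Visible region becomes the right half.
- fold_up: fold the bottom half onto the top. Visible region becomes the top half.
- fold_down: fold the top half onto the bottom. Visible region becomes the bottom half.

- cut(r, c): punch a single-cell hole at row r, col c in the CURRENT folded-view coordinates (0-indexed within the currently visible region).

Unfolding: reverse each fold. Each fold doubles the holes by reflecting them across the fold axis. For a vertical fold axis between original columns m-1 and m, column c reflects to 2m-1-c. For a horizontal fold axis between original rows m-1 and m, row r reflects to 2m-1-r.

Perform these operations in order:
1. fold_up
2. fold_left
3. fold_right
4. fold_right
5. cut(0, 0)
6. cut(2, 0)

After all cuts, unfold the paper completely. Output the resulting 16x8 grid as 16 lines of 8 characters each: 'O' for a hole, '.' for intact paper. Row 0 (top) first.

Answer: OOOOOOOO
........
OOOOOOOO
........
........
........
........
........
........
........
........
........
........
OOOOOOOO
........
OOOOOOOO

Derivation:
Op 1 fold_up: fold axis h@8; visible region now rows[0,8) x cols[0,8) = 8x8
Op 2 fold_left: fold axis v@4; visible region now rows[0,8) x cols[0,4) = 8x4
Op 3 fold_right: fold axis v@2; visible region now rows[0,8) x cols[2,4) = 8x2
Op 4 fold_right: fold axis v@3; visible region now rows[0,8) x cols[3,4) = 8x1
Op 5 cut(0, 0): punch at orig (0,3); cuts so far [(0, 3)]; region rows[0,8) x cols[3,4) = 8x1
Op 6 cut(2, 0): punch at orig (2,3); cuts so far [(0, 3), (2, 3)]; region rows[0,8) x cols[3,4) = 8x1
Unfold 1 (reflect across v@3): 4 holes -> [(0, 2), (0, 3), (2, 2), (2, 3)]
Unfold 2 (reflect across v@2): 8 holes -> [(0, 0), (0, 1), (0, 2), (0, 3), (2, 0), (2, 1), (2, 2), (2, 3)]
Unfold 3 (reflect across v@4): 16 holes -> [(0, 0), (0, 1), (0, 2), (0, 3), (0, 4), (0, 5), (0, 6), (0, 7), (2, 0), (2, 1), (2, 2), (2, 3), (2, 4), (2, 5), (2, 6), (2, 7)]
Unfold 4 (reflect across h@8): 32 holes -> [(0, 0), (0, 1), (0, 2), (0, 3), (0, 4), (0, 5), (0, 6), (0, 7), (2, 0), (2, 1), (2, 2), (2, 3), (2, 4), (2, 5), (2, 6), (2, 7), (13, 0), (13, 1), (13, 2), (13, 3), (13, 4), (13, 5), (13, 6), (13, 7), (15, 0), (15, 1), (15, 2), (15, 3), (15, 4), (15, 5), (15, 6), (15, 7)]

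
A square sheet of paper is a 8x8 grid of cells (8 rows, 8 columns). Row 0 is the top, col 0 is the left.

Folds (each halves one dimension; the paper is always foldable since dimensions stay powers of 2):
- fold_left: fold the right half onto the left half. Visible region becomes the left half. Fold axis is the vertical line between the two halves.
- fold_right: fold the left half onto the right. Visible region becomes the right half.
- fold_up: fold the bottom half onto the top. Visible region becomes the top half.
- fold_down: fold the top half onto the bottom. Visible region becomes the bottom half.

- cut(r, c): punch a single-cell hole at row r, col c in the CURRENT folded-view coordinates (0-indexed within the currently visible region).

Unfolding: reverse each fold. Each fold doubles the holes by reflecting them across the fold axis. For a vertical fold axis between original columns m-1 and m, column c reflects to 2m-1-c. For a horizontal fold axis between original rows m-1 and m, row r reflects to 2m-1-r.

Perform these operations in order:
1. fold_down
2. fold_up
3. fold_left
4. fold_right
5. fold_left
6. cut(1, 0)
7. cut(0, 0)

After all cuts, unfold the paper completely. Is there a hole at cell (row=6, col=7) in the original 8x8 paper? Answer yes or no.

Op 1 fold_down: fold axis h@4; visible region now rows[4,8) x cols[0,8) = 4x8
Op 2 fold_up: fold axis h@6; visible region now rows[4,6) x cols[0,8) = 2x8
Op 3 fold_left: fold axis v@4; visible region now rows[4,6) x cols[0,4) = 2x4
Op 4 fold_right: fold axis v@2; visible region now rows[4,6) x cols[2,4) = 2x2
Op 5 fold_left: fold axis v@3; visible region now rows[4,6) x cols[2,3) = 2x1
Op 6 cut(1, 0): punch at orig (5,2); cuts so far [(5, 2)]; region rows[4,6) x cols[2,3) = 2x1
Op 7 cut(0, 0): punch at orig (4,2); cuts so far [(4, 2), (5, 2)]; region rows[4,6) x cols[2,3) = 2x1
Unfold 1 (reflect across v@3): 4 holes -> [(4, 2), (4, 3), (5, 2), (5, 3)]
Unfold 2 (reflect across v@2): 8 holes -> [(4, 0), (4, 1), (4, 2), (4, 3), (5, 0), (5, 1), (5, 2), (5, 3)]
Unfold 3 (reflect across v@4): 16 holes -> [(4, 0), (4, 1), (4, 2), (4, 3), (4, 4), (4, 5), (4, 6), (4, 7), (5, 0), (5, 1), (5, 2), (5, 3), (5, 4), (5, 5), (5, 6), (5, 7)]
Unfold 4 (reflect across h@6): 32 holes -> [(4, 0), (4, 1), (4, 2), (4, 3), (4, 4), (4, 5), (4, 6), (4, 7), (5, 0), (5, 1), (5, 2), (5, 3), (5, 4), (5, 5), (5, 6), (5, 7), (6, 0), (6, 1), (6, 2), (6, 3), (6, 4), (6, 5), (6, 6), (6, 7), (7, 0), (7, 1), (7, 2), (7, 3), (7, 4), (7, 5), (7, 6), (7, 7)]
Unfold 5 (reflect across h@4): 64 holes -> [(0, 0), (0, 1), (0, 2), (0, 3), (0, 4), (0, 5), (0, 6), (0, 7), (1, 0), (1, 1), (1, 2), (1, 3), (1, 4), (1, 5), (1, 6), (1, 7), (2, 0), (2, 1), (2, 2), (2, 3), (2, 4), (2, 5), (2, 6), (2, 7), (3, 0), (3, 1), (3, 2), (3, 3), (3, 4), (3, 5), (3, 6), (3, 7), (4, 0), (4, 1), (4, 2), (4, 3), (4, 4), (4, 5), (4, 6), (4, 7), (5, 0), (5, 1), (5, 2), (5, 3), (5, 4), (5, 5), (5, 6), (5, 7), (6, 0), (6, 1), (6, 2), (6, 3), (6, 4), (6, 5), (6, 6), (6, 7), (7, 0), (7, 1), (7, 2), (7, 3), (7, 4), (7, 5), (7, 6), (7, 7)]
Holes: [(0, 0), (0, 1), (0, 2), (0, 3), (0, 4), (0, 5), (0, 6), (0, 7), (1, 0), (1, 1), (1, 2), (1, 3), (1, 4), (1, 5), (1, 6), (1, 7), (2, 0), (2, 1), (2, 2), (2, 3), (2, 4), (2, 5), (2, 6), (2, 7), (3, 0), (3, 1), (3, 2), (3, 3), (3, 4), (3, 5), (3, 6), (3, 7), (4, 0), (4, 1), (4, 2), (4, 3), (4, 4), (4, 5), (4, 6), (4, 7), (5, 0), (5, 1), (5, 2), (5, 3), (5, 4), (5, 5), (5, 6), (5, 7), (6, 0), (6, 1), (6, 2), (6, 3), (6, 4), (6, 5), (6, 6), (6, 7), (7, 0), (7, 1), (7, 2), (7, 3), (7, 4), (7, 5), (7, 6), (7, 7)]

Answer: yes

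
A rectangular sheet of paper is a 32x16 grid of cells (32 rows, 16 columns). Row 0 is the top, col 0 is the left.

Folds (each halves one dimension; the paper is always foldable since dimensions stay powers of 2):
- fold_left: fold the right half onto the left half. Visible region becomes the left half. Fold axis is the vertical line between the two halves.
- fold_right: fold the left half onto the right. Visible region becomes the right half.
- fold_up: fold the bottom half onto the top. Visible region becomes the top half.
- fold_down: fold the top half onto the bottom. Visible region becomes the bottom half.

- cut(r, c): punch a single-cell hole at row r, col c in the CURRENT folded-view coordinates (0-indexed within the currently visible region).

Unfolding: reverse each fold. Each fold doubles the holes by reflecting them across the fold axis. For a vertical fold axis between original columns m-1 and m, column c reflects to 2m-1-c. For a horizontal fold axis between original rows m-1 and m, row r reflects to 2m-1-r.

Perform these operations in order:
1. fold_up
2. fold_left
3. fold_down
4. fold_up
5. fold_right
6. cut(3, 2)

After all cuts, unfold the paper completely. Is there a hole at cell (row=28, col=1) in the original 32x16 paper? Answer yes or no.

Answer: yes

Derivation:
Op 1 fold_up: fold axis h@16; visible region now rows[0,16) x cols[0,16) = 16x16
Op 2 fold_left: fold axis v@8; visible region now rows[0,16) x cols[0,8) = 16x8
Op 3 fold_down: fold axis h@8; visible region now rows[8,16) x cols[0,8) = 8x8
Op 4 fold_up: fold axis h@12; visible region now rows[8,12) x cols[0,8) = 4x8
Op 5 fold_right: fold axis v@4; visible region now rows[8,12) x cols[4,8) = 4x4
Op 6 cut(3, 2): punch at orig (11,6); cuts so far [(11, 6)]; region rows[8,12) x cols[4,8) = 4x4
Unfold 1 (reflect across v@4): 2 holes -> [(11, 1), (11, 6)]
Unfold 2 (reflect across h@12): 4 holes -> [(11, 1), (11, 6), (12, 1), (12, 6)]
Unfold 3 (reflect across h@8): 8 holes -> [(3, 1), (3, 6), (4, 1), (4, 6), (11, 1), (11, 6), (12, 1), (12, 6)]
Unfold 4 (reflect across v@8): 16 holes -> [(3, 1), (3, 6), (3, 9), (3, 14), (4, 1), (4, 6), (4, 9), (4, 14), (11, 1), (11, 6), (11, 9), (11, 14), (12, 1), (12, 6), (12, 9), (12, 14)]
Unfold 5 (reflect across h@16): 32 holes -> [(3, 1), (3, 6), (3, 9), (3, 14), (4, 1), (4, 6), (4, 9), (4, 14), (11, 1), (11, 6), (11, 9), (11, 14), (12, 1), (12, 6), (12, 9), (12, 14), (19, 1), (19, 6), (19, 9), (19, 14), (20, 1), (20, 6), (20, 9), (20, 14), (27, 1), (27, 6), (27, 9), (27, 14), (28, 1), (28, 6), (28, 9), (28, 14)]
Holes: [(3, 1), (3, 6), (3, 9), (3, 14), (4, 1), (4, 6), (4, 9), (4, 14), (11, 1), (11, 6), (11, 9), (11, 14), (12, 1), (12, 6), (12, 9), (12, 14), (19, 1), (19, 6), (19, 9), (19, 14), (20, 1), (20, 6), (20, 9), (20, 14), (27, 1), (27, 6), (27, 9), (27, 14), (28, 1), (28, 6), (28, 9), (28, 14)]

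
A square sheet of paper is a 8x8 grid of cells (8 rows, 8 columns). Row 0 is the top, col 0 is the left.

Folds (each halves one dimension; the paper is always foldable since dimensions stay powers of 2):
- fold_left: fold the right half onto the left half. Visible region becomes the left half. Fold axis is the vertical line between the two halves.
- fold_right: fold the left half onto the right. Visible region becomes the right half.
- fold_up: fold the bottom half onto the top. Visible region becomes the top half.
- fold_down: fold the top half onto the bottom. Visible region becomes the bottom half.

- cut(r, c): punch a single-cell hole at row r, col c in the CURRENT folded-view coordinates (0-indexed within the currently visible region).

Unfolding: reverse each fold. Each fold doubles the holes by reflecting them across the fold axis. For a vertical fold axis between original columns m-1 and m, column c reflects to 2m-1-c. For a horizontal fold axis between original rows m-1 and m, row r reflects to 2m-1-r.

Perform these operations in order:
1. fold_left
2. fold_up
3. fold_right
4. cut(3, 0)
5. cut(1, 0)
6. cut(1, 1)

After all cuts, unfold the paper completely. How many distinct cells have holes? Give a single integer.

Answer: 24

Derivation:
Op 1 fold_left: fold axis v@4; visible region now rows[0,8) x cols[0,4) = 8x4
Op 2 fold_up: fold axis h@4; visible region now rows[0,4) x cols[0,4) = 4x4
Op 3 fold_right: fold axis v@2; visible region now rows[0,4) x cols[2,4) = 4x2
Op 4 cut(3, 0): punch at orig (3,2); cuts so far [(3, 2)]; region rows[0,4) x cols[2,4) = 4x2
Op 5 cut(1, 0): punch at orig (1,2); cuts so far [(1, 2), (3, 2)]; region rows[0,4) x cols[2,4) = 4x2
Op 6 cut(1, 1): punch at orig (1,3); cuts so far [(1, 2), (1, 3), (3, 2)]; region rows[0,4) x cols[2,4) = 4x2
Unfold 1 (reflect across v@2): 6 holes -> [(1, 0), (1, 1), (1, 2), (1, 3), (3, 1), (3, 2)]
Unfold 2 (reflect across h@4): 12 holes -> [(1, 0), (1, 1), (1, 2), (1, 3), (3, 1), (3, 2), (4, 1), (4, 2), (6, 0), (6, 1), (6, 2), (6, 3)]
Unfold 3 (reflect across v@4): 24 holes -> [(1, 0), (1, 1), (1, 2), (1, 3), (1, 4), (1, 5), (1, 6), (1, 7), (3, 1), (3, 2), (3, 5), (3, 6), (4, 1), (4, 2), (4, 5), (4, 6), (6, 0), (6, 1), (6, 2), (6, 3), (6, 4), (6, 5), (6, 6), (6, 7)]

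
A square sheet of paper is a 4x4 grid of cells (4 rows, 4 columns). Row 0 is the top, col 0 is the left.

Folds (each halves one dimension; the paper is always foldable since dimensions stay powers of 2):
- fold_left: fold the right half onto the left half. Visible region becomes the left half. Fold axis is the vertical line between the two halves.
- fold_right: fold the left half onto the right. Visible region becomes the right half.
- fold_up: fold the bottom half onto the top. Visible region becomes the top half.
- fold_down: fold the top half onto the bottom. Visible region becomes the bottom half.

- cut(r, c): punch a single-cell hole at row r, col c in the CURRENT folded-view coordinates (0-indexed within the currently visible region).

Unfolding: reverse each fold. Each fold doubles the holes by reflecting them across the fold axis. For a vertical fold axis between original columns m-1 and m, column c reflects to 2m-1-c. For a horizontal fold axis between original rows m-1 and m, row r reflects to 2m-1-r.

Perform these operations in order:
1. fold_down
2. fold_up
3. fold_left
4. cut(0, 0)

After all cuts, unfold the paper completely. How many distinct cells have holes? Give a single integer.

Answer: 8

Derivation:
Op 1 fold_down: fold axis h@2; visible region now rows[2,4) x cols[0,4) = 2x4
Op 2 fold_up: fold axis h@3; visible region now rows[2,3) x cols[0,4) = 1x4
Op 3 fold_left: fold axis v@2; visible region now rows[2,3) x cols[0,2) = 1x2
Op 4 cut(0, 0): punch at orig (2,0); cuts so far [(2, 0)]; region rows[2,3) x cols[0,2) = 1x2
Unfold 1 (reflect across v@2): 2 holes -> [(2, 0), (2, 3)]
Unfold 2 (reflect across h@3): 4 holes -> [(2, 0), (2, 3), (3, 0), (3, 3)]
Unfold 3 (reflect across h@2): 8 holes -> [(0, 0), (0, 3), (1, 0), (1, 3), (2, 0), (2, 3), (3, 0), (3, 3)]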